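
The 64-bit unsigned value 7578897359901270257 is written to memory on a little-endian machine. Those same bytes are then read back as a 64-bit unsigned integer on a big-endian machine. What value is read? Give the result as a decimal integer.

7578897359901270257 in 64-bit hexadecimal is 0x692DA6FE7E0FA0F1.
Stored little-endian, the bytes at ascending addresses are F1 A0 0F 7E FE A6 2D 69.
Read back as big-endian, the last byte is least significant, giving 0xF1A00F7EFEA62D69.
0xF1A00F7EFEA62D69 = 17410933197526936937.

17410933197526936937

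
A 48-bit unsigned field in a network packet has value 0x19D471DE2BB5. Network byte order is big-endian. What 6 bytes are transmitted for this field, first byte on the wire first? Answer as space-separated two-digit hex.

Split into bytes (most-significant first): 19 D4 71 DE 2B B5.
Big-endian stores the most-significant byte at the lowest address.
So the memory order matches the most-significant-first order: 19 D4 71 DE 2B B5.

19 D4 71 DE 2B B5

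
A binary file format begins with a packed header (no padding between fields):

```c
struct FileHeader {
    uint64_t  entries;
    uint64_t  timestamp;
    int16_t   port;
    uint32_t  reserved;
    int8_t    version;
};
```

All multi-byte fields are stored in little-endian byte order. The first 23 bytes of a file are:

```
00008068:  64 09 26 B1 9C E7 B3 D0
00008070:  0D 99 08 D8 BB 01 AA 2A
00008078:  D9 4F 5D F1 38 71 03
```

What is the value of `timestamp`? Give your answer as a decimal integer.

3074271601928739085

`timestamp` follows `entries` (8 bytes), so it starts at byte offset 8 and occupies 8 bytes.
Bytes at offsets 8..15: 0D 99 08 D8 BB 01 AA 2A.
In little-endian order the low byte comes first in memory.
Reassemble most-significant byte first: 2A AA 01 BB D8 08 99 0D → 0x2AAA01BBD808990D.
0x2AAA01BBD808990D = 3074271601928739085.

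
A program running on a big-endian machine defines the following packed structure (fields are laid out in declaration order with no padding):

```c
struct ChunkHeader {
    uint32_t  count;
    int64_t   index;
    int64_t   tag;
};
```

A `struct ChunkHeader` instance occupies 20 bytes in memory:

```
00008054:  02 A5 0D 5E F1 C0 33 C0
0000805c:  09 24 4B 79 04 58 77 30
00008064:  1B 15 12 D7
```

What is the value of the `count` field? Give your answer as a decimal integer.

44371294

`count` is the first field, at byte offset 0, occupying 4 bytes.
Bytes at offsets 0..3: 02 A5 0D 5E.
Big-endian: lowest address holds the most-significant byte.
The bytes are already most-significant first: 0x02A50D5E.
0x02A50D5E = 44371294.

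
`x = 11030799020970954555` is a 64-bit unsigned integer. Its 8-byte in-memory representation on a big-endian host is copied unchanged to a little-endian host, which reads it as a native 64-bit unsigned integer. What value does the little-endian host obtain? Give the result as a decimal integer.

11030799020970954555 in 64-bit hexadecimal is 0x9915454411B34F3B.
Stored big-endian, the bytes at ascending addresses are 99 15 45 44 11 B3 4F 3B.
Read back as little-endian, the first byte is least significant, giving 0x3B4FB31144451599.
0x3B4FB31144451599 = 4273831458139084185.

4273831458139084185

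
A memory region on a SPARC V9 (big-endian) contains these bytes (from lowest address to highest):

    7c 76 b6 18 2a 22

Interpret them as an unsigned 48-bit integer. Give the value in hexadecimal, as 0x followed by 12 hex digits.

0x7C76B6182A22

Big-endian: lowest address holds the most-significant byte.
The bytes are already most-significant first: 0x7C76B6182A22.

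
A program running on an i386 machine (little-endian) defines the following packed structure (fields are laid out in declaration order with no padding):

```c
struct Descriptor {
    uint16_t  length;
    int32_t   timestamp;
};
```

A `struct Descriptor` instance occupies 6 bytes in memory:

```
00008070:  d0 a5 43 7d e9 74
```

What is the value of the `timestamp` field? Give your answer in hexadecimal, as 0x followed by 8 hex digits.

0x74E97D43

`timestamp` follows `length` (2 bytes), so it starts at byte offset 2 and occupies 4 bytes.
Bytes at offsets 2..5: 43 7D E9 74.
Little-endian stores the least-significant byte at the lowest address.
Reassemble most-significant byte first: 74 E9 7D 43 → 0x74E97D43.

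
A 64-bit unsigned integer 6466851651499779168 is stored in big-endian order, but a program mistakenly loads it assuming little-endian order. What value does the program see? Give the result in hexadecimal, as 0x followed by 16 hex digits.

0x60E4CA6E50DFBE59

6466851651499779168 in 64-bit hexadecimal is 0x59BEDF506ECAE460.
Stored big-endian, the bytes at ascending addresses are 59 BE DF 50 6E CA E4 60.
Read back as little-endian, the first byte is least significant, giving 0x60E4CA6E50DFBE59.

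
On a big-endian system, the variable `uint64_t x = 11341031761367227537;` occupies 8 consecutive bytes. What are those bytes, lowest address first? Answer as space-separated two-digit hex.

11341031761367227537 in hexadecimal, padded to 64 bits, is 0x9D63704CB2B75C91.
Split into bytes (most-significant first): 9D 63 70 4C B2 B7 5C 91.
In big-endian order the high byte comes first in memory.
So the memory order matches the most-significant-first order: 9D 63 70 4C B2 B7 5C 91.

9D 63 70 4C B2 B7 5C 91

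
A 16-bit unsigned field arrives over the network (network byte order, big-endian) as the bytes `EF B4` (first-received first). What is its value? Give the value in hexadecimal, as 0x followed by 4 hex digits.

Big-endian stores the most-significant byte at the lowest address.
The bytes are already most-significant first: 0xEFB4.

0xEFB4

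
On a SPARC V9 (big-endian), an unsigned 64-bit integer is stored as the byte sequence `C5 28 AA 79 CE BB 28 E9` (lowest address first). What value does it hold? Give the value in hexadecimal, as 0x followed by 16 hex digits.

In big-endian order the high byte comes first in memory.
The bytes are already most-significant first: 0xC528AA79CEBB28E9.

0xC528AA79CEBB28E9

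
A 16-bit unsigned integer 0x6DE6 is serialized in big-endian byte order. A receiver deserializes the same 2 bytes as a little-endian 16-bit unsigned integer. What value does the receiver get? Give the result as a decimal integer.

58989

Stored big-endian, the bytes at ascending addresses are 6D E6.
Read back as little-endian, the first byte is least significant, giving 0xE66D.
0xE66D = 58989.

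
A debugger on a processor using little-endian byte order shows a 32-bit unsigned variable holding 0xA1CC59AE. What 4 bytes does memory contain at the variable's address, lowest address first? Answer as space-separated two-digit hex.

Split into bytes (most-significant first): A1 CC 59 AE.
Little-endian: lowest address holds the least-significant byte.
So at ascending addresses the bytes are AE 59 CC A1.

AE 59 CC A1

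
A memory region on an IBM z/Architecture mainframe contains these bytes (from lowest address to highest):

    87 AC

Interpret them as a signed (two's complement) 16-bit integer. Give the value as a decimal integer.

-30804

In big-endian order the high byte comes first in memory.
The bytes are already most-significant first: 0x87AC.
Top bit is set, so as a signed 16-bit value this is 0x87AC − 2^16 = -30804.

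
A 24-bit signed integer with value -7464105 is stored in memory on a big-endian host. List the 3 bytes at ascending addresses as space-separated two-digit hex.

Two's complement of -7464105 in 24 bits: 7464105 = 0x71E4A9; invert → 0x8E1B56; add 1 → 0x8E1B57.
Split into bytes (most-significant first): 8E 1B 57.
Big-endian: lowest address holds the most-significant byte.
So the memory order matches the most-significant-first order: 8E 1B 57.

8E 1B 57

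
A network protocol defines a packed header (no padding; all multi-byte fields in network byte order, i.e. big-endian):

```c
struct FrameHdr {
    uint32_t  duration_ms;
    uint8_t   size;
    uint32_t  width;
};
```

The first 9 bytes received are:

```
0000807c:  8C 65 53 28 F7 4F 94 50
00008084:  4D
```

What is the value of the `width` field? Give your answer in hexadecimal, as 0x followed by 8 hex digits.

0x4F94504D

`width` follows `duration_ms` (4 B), `size` (1 B), so it starts at offset 4 + 1 = 5 and occupies 4 bytes.
Bytes at offsets 5..8: 4F 94 50 4D.
Big-endian stores the most-significant byte at the lowest address.
The bytes are already most-significant first: 0x4F94504D.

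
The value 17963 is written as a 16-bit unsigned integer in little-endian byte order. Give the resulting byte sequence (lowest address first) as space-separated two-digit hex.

17963 in hexadecimal, padded to 16 bits, is 0x462B.
Split into bytes (most-significant first): 46 2B.
In little-endian order the low byte comes first in memory.
So at ascending addresses the bytes are 2B 46.

2B 46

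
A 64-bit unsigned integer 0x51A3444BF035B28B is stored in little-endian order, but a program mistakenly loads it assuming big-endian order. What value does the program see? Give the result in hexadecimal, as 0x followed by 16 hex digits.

Stored little-endian, the bytes at ascending addresses are 8B B2 35 F0 4B 44 A3 51.
Read back as big-endian, the last byte is least significant, giving 0x8BB235F04B44A351.

0x8BB235F04B44A351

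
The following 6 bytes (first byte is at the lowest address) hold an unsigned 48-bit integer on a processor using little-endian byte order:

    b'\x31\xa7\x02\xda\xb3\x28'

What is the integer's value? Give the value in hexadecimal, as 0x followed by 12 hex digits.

Little-endian: lowest address holds the least-significant byte.
Reassemble most-significant byte first: 28 B3 DA 02 A7 31 → 0x28B3DA02A731.

0x28B3DA02A731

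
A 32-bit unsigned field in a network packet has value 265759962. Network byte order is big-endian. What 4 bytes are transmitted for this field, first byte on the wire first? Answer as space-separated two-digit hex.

0F D7 2C DA

265759962 in hexadecimal, padded to 32 bits, is 0x0FD72CDA.
Split into bytes (most-significant first): 0F D7 2C DA.
Big-endian stores the most-significant byte at the lowest address.
So the memory order matches the most-significant-first order: 0F D7 2C DA.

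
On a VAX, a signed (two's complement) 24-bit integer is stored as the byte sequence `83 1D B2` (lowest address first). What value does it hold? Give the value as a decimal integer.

Little-endian stores the least-significant byte at the lowest address.
Reassemble most-significant byte first: B2 1D 83 → 0xB21D83.
Top bit is set, so as a signed 24-bit value this is 0xB21D83 − 2^24 = -5104253.

-5104253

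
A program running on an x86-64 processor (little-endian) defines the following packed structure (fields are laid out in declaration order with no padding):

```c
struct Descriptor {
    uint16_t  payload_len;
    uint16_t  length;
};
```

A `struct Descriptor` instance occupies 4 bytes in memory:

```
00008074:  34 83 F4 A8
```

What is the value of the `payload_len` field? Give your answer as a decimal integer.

`payload_len` is the first field, at byte offset 0, occupying 2 bytes.
Bytes at offsets 0..1: 34 83.
Little-endian: lowest address holds the least-significant byte.
Reassemble most-significant byte first: 83 34 → 0x8334.
0x8334 = 33588.

33588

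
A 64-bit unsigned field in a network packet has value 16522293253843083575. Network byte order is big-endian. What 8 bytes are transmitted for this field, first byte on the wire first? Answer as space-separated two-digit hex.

E5 4A FA 2C EE 26 61 37

16522293253843083575 in hexadecimal, padded to 64 bits, is 0xE54AFA2CEE266137.
Split into bytes (most-significant first): E5 4A FA 2C EE 26 61 37.
Big-endian: lowest address holds the most-significant byte.
So the memory order matches the most-significant-first order: E5 4A FA 2C EE 26 61 37.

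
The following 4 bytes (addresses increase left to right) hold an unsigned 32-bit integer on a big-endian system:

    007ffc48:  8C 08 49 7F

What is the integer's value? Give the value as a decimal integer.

Big-endian: lowest address holds the most-significant byte.
The bytes are already most-significant first: 0x8C08497F.
0x8C08497F = 2349353343.

2349353343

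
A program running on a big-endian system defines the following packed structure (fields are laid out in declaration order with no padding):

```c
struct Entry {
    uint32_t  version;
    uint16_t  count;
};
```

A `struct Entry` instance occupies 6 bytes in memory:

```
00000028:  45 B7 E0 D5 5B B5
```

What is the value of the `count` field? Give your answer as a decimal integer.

`count` follows `version` (4 bytes), so it starts at byte offset 4 and occupies 2 bytes.
Bytes at offsets 4..5: 5B B5.
Big-endian stores the most-significant byte at the lowest address.
The bytes are already most-significant first: 0x5BB5.
0x5BB5 = 23477.

23477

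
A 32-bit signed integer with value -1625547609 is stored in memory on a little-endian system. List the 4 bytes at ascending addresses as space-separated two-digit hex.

Two's complement of -1625547609 in 32 bits: 1625547609 = 0x60E3E359; invert → 0x9F1C1CA6; add 1 → 0x9F1C1CA7.
Split into bytes (most-significant first): 9F 1C 1C A7.
Little-endian stores the least-significant byte at the lowest address.
So at ascending addresses the bytes are A7 1C 1C 9F.

A7 1C 1C 9F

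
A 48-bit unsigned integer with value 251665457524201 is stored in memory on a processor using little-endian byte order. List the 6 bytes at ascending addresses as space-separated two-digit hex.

E9 AD 32 6E E3 E4

251665457524201 in hexadecimal, padded to 48 bits, is 0xE4E36E32ADE9.
Split into bytes (most-significant first): E4 E3 6E 32 AD E9.
Little-endian: lowest address holds the least-significant byte.
So at ascending addresses the bytes are E9 AD 32 6E E3 E4.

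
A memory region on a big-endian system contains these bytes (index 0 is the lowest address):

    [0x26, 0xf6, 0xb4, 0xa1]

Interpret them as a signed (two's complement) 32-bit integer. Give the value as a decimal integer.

653702305

In big-endian order the high byte comes first in memory.
The bytes are already most-significant first: 0x26F6B4A1.
0x26F6B4A1 = 653702305.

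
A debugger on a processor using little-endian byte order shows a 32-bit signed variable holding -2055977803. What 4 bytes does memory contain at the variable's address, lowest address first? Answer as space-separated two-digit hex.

Two's complement of -2055977803 in 32 bits: 2055977803 = 0x7A8BBB4B; invert → 0x857444B4; add 1 → 0x857444B5.
Split into bytes (most-significant first): 85 74 44 B5.
Little-endian stores the least-significant byte at the lowest address.
So at ascending addresses the bytes are B5 44 74 85.

B5 44 74 85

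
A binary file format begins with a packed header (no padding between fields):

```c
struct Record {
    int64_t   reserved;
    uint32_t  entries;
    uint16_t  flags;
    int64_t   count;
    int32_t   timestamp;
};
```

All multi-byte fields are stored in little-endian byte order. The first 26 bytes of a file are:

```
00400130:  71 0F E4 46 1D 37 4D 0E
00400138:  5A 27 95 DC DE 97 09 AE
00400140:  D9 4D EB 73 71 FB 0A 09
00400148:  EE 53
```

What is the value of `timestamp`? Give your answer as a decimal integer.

1408108810

`timestamp` follows `reserved` (8 B), `entries` (4 B), `flags` (2 B), `count` (8 B), so it starts at offset 8 + 4 + 2 + 8 = 22 and occupies 4 bytes.
Bytes at offsets 22..25: 0A 09 EE 53.
Little-endian stores the least-significant byte at the lowest address.
Reassemble most-significant byte first: 53 EE 09 0A → 0x53EE090A.
0x53EE090A = 1408108810.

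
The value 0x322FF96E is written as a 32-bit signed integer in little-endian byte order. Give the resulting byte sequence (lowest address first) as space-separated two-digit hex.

Split into bytes (most-significant first): 32 2F F9 6E.
In little-endian order the low byte comes first in memory.
So at ascending addresses the bytes are 6E F9 2F 32.

6E F9 2F 32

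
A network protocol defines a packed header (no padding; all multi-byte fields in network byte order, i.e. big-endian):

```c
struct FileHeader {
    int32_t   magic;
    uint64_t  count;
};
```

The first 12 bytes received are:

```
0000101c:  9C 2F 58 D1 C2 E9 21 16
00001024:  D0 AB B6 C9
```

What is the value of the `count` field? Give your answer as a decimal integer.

14044793294805513929

`count` follows `magic` (4 bytes), so it starts at byte offset 4 and occupies 8 bytes.
Bytes at offsets 4..11: C2 E9 21 16 D0 AB B6 C9.
Big-endian: lowest address holds the most-significant byte.
The bytes are already most-significant first: 0xC2E92116D0ABB6C9.
0xC2E92116D0ABB6C9 = 14044793294805513929.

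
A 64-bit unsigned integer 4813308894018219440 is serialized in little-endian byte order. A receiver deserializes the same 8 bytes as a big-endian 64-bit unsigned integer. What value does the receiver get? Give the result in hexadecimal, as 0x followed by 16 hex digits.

4813308894018219440 in 64-bit hexadecimal is 0x42CC4EEFE62F2DB0.
Stored little-endian, the bytes at ascending addresses are B0 2D 2F E6 EF 4E CC 42.
Read back as big-endian, the last byte is least significant, giving 0xB02D2FE6EF4ECC42.

0xB02D2FE6EF4ECC42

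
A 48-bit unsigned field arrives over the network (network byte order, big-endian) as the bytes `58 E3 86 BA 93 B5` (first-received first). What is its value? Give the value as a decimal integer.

97734241194933

Big-endian stores the most-significant byte at the lowest address.
The bytes are already most-significant first: 0x58E386BA93B5.
0x58E386BA93B5 = 97734241194933.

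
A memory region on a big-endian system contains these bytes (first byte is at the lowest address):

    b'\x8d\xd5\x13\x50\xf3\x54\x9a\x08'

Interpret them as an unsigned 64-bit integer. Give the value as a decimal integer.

In big-endian order the high byte comes first in memory.
The bytes are already most-significant first: 0x8DD51350F3549A08.
0x8DD51350F3549A08 = 10220096167787928072.

10220096167787928072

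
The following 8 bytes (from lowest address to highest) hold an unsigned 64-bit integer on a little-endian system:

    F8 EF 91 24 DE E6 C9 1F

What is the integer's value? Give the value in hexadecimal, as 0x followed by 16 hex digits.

0x1FC9E6DE2491EFF8

In little-endian order the low byte comes first in memory.
Reassemble most-significant byte first: 1F C9 E6 DE 24 91 EF F8 → 0x1FC9E6DE2491EFF8.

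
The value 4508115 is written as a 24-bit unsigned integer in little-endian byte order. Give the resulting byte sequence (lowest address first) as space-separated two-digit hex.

D3 C9 44

4508115 in hexadecimal, padded to 24 bits, is 0x44C9D3.
Split into bytes (most-significant first): 44 C9 D3.
Little-endian stores the least-significant byte at the lowest address.
So at ascending addresses the bytes are D3 C9 44.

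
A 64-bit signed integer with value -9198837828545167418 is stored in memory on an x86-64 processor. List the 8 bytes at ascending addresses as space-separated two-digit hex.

Two's complement of -9198837828545167418 in 64 bits: 9198837828545167418 = 0x7FA8D6447CDC403A; invert → 0x805729BB8323BFC5; add 1 → 0x805729BB8323BFC6.
Split into bytes (most-significant first): 80 57 29 BB 83 23 BF C6.
In little-endian order the low byte comes first in memory.
So at ascending addresses the bytes are C6 BF 23 83 BB 29 57 80.

C6 BF 23 83 BB 29 57 80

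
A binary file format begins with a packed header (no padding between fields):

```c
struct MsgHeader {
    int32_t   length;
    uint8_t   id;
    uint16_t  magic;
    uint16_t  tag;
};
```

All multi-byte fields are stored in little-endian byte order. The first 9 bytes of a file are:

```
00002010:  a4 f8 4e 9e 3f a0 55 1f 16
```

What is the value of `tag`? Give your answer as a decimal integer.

5663

`tag` follows `length` (4 B), `id` (1 B), `magic` (2 B), so it starts at offset 4 + 1 + 2 = 7 and occupies 2 bytes.
Bytes at offsets 7..8: 1F 16.
Little-endian: lowest address holds the least-significant byte.
Reassemble most-significant byte first: 16 1F → 0x161F.
0x161F = 5663.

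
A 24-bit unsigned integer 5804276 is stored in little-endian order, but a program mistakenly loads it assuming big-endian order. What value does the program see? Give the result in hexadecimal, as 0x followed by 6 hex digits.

5804276 in 24-bit hexadecimal is 0x5890F4.
Stored little-endian, the bytes at ascending addresses are F4 90 58.
Read back as big-endian, the last byte is least significant, giving 0xF49058.

0xF49058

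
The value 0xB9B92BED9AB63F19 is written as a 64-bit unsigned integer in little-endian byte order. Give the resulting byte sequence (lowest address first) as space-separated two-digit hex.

19 3F B6 9A ED 2B B9 B9

Split into bytes (most-significant first): B9 B9 2B ED 9A B6 3F 19.
Little-endian stores the least-significant byte at the lowest address.
So at ascending addresses the bytes are 19 3F B6 9A ED 2B B9 B9.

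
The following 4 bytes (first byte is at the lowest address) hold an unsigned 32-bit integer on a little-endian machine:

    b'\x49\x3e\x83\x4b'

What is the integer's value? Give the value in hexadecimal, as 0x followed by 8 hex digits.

0x4B833E49

Little-endian: lowest address holds the least-significant byte.
Reassemble most-significant byte first: 4B 83 3E 49 → 0x4B833E49.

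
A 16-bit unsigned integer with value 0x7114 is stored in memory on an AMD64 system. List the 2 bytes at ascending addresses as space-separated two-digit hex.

14 71

Split into bytes (most-significant first): 71 14.
In little-endian order the low byte comes first in memory.
So at ascending addresses the bytes are 14 71.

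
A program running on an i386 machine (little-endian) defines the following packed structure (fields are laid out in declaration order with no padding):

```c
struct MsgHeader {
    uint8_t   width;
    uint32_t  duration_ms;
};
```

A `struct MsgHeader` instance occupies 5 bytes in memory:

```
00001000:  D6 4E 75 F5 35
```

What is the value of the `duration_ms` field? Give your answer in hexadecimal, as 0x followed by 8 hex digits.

`duration_ms` follows `width` (1 byte), so it starts at byte offset 1 and occupies 4 bytes.
Bytes at offsets 1..4: 4E 75 F5 35.
Little-endian stores the least-significant byte at the lowest address.
Reassemble most-significant byte first: 35 F5 75 4E → 0x35F5754E.

0x35F5754E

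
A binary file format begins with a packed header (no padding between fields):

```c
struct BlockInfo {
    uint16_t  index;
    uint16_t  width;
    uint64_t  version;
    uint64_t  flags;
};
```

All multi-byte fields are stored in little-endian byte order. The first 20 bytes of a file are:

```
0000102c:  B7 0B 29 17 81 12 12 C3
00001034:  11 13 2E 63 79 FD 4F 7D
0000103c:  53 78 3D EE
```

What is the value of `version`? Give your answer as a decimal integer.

`version` follows `index` (2 B), `width` (2 B), so it starts at offset 2 + 2 = 4 and occupies 8 bytes.
Bytes at offsets 4..11: 81 12 12 C3 11 13 2E 63.
In little-endian order the low byte comes first in memory.
Reassemble most-significant byte first: 63 2E 13 11 C3 12 12 81 → 0x632E1311C3121281.
0x632E1311C3121281 = 7146670625691669121.

7146670625691669121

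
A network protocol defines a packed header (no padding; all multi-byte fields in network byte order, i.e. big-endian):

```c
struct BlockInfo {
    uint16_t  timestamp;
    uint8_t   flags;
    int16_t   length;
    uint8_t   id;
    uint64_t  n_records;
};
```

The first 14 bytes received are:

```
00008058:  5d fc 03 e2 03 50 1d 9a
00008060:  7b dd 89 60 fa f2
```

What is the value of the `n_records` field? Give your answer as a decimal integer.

`n_records` follows `timestamp` (2 B), `flags` (1 B), `length` (2 B), `id` (1 B), so it starts at offset 2 + 1 + 2 + 1 = 6 and occupies 8 bytes.
Bytes at offsets 6..13: 1D 9A 7B DD 89 60 FA F2.
In big-endian order the high byte comes first in memory.
The bytes are already most-significant first: 0x1D9A7BDD8960FAF2.
0x1D9A7BDD8960FAF2 = 2133153564936174322.

2133153564936174322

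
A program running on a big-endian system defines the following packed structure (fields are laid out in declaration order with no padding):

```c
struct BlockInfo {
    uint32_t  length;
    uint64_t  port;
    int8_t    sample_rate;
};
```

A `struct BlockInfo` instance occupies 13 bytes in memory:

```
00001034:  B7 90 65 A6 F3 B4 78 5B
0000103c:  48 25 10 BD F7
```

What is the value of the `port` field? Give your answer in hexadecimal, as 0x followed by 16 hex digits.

`port` follows `length` (4 bytes), so it starts at byte offset 4 and occupies 8 bytes.
Bytes at offsets 4..11: F3 B4 78 5B 48 25 10 BD.
Big-endian stores the most-significant byte at the lowest address.
The bytes are already most-significant first: 0xF3B4785B482510BD.

0xF3B4785B482510BD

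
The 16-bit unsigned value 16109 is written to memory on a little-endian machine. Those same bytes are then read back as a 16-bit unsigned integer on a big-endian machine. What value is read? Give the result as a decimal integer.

16109 in 16-bit hexadecimal is 0x3EED.
Stored little-endian, the bytes at ascending addresses are ED 3E.
Read back as big-endian, the last byte is least significant, giving 0xED3E.
0xED3E = 60734.

60734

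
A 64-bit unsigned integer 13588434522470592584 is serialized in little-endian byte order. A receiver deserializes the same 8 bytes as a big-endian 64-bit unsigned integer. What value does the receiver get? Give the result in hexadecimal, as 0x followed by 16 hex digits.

13588434522470592584 in 64-bit hexadecimal is 0xBC93D1341D83B048.
Stored little-endian, the bytes at ascending addresses are 48 B0 83 1D 34 D1 93 BC.
Read back as big-endian, the last byte is least significant, giving 0x48B0831D34D193BC.

0x48B0831D34D193BC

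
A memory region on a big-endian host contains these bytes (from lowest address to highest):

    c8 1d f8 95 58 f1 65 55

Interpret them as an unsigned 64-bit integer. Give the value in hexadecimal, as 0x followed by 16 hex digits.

0xC81DF89558F16555

In big-endian order the high byte comes first in memory.
The bytes are already most-significant first: 0xC81DF89558F16555.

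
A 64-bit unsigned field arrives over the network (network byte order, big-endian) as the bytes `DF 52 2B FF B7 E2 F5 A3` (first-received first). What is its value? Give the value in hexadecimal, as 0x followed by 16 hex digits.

In big-endian order the high byte comes first in memory.
The bytes are already most-significant first: 0xDF522BFFB7E2F5A3.

0xDF522BFFB7E2F5A3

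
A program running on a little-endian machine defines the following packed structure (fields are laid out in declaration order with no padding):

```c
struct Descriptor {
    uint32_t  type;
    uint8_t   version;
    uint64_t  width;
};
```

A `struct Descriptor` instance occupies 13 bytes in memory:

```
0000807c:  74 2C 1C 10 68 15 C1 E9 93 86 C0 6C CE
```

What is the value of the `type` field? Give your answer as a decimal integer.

`type` is the first field, at byte offset 0, occupying 4 bytes.
Bytes at offsets 0..3: 74 2C 1C 10.
Little-endian stores the least-significant byte at the lowest address.
Reassemble most-significant byte first: 10 1C 2C 74 → 0x101C2C74.
0x101C2C74 = 270281844.

270281844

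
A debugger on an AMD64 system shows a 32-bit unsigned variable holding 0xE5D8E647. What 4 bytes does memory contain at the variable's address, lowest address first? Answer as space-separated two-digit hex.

Split into bytes (most-significant first): E5 D8 E6 47.
Little-endian: lowest address holds the least-significant byte.
So at ascending addresses the bytes are 47 E6 D8 E5.

47 E6 D8 E5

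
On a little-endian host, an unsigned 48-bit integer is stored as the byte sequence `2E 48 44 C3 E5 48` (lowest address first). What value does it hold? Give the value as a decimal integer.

Little-endian stores the least-significant byte at the lowest address.
Reassemble most-significant byte first: 48 E5 C3 44 48 2E → 0x48E5C344482E.
0x48E5C344482E = 80151660742702.

80151660742702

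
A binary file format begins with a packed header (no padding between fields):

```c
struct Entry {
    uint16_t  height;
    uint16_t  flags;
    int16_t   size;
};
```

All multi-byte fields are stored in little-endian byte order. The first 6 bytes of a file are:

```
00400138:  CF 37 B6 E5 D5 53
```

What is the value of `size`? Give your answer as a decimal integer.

`size` follows `height` (2 B), `flags` (2 B), so it starts at offset 2 + 2 = 4 and occupies 2 bytes.
Bytes at offsets 4..5: D5 53.
Little-endian stores the least-significant byte at the lowest address.
Reassemble most-significant byte first: 53 D5 → 0x53D5.
0x53D5 = 21461.

21461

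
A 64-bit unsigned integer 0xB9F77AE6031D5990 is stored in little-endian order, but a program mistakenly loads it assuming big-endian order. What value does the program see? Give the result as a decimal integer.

10401376716977797049

Stored little-endian, the bytes at ascending addresses are 90 59 1D 03 E6 7A F7 B9.
Read back as big-endian, the last byte is least significant, giving 0x90591D03E67AF7B9.
0x90591D03E67AF7B9 = 10401376716977797049.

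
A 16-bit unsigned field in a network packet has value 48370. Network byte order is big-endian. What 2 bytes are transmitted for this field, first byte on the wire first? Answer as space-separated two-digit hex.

48370 in hexadecimal, padded to 16 bits, is 0xBCF2.
Split into bytes (most-significant first): BC F2.
Big-endian stores the most-significant byte at the lowest address.
So the memory order matches the most-significant-first order: BC F2.

BC F2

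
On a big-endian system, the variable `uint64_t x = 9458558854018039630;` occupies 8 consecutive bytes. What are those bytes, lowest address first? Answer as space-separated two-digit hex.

9458558854018039630 in hexadecimal, padded to 64 bits, is 0x83438D2A04DEFF4E.
Split into bytes (most-significant first): 83 43 8D 2A 04 DE FF 4E.
In big-endian order the high byte comes first in memory.
So the memory order matches the most-significant-first order: 83 43 8D 2A 04 DE FF 4E.

83 43 8D 2A 04 DE FF 4E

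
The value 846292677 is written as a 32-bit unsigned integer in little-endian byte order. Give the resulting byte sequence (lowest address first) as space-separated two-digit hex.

C5 66 71 32

846292677 in hexadecimal, padded to 32 bits, is 0x327166C5.
Split into bytes (most-significant first): 32 71 66 C5.
Little-endian stores the least-significant byte at the lowest address.
So at ascending addresses the bytes are C5 66 71 32.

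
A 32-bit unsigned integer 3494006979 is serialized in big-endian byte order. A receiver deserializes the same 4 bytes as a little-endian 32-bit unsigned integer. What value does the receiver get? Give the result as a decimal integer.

3276817104

3494006979 in 32-bit hexadecimal is 0xD04250C3.
Stored big-endian, the bytes at ascending addresses are D0 42 50 C3.
Read back as little-endian, the first byte is least significant, giving 0xC35042D0.
0xC35042D0 = 3276817104.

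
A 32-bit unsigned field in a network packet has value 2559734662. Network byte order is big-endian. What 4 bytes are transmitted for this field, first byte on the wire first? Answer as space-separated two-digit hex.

98 92 73 86

2559734662 in hexadecimal, padded to 32 bits, is 0x98927386.
Split into bytes (most-significant first): 98 92 73 86.
In big-endian order the high byte comes first in memory.
So the memory order matches the most-significant-first order: 98 92 73 86.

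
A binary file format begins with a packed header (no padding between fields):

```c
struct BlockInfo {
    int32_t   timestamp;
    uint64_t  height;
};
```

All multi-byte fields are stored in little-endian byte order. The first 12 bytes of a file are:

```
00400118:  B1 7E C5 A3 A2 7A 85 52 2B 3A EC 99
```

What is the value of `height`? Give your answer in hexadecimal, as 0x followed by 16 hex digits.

0x99EC3A2B52857AA2

`height` follows `timestamp` (4 bytes), so it starts at byte offset 4 and occupies 8 bytes.
Bytes at offsets 4..11: A2 7A 85 52 2B 3A EC 99.
Little-endian stores the least-significant byte at the lowest address.
Reassemble most-significant byte first: 99 EC 3A 2B 52 85 7A A2 → 0x99EC3A2B52857AA2.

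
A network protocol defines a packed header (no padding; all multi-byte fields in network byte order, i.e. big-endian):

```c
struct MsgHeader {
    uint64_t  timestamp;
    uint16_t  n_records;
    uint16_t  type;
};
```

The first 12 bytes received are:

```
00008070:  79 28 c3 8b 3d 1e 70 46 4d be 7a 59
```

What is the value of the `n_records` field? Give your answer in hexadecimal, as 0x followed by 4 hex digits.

`n_records` follows `timestamp` (8 bytes), so it starts at byte offset 8 and occupies 2 bytes.
Bytes at offsets 8..9: 4D BE.
In big-endian order the high byte comes first in memory.
The bytes are already most-significant first: 0x4DBE.

0x4DBE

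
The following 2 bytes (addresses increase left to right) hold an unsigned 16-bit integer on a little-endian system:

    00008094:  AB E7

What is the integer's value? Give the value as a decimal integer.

59307

Little-endian: lowest address holds the least-significant byte.
Reassemble most-significant byte first: E7 AB → 0xE7AB.
0xE7AB = 59307.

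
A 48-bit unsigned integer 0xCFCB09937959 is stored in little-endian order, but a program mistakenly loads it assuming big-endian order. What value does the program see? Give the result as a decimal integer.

98378692807631

Stored little-endian, the bytes at ascending addresses are 59 79 93 09 CB CF.
Read back as big-endian, the last byte is least significant, giving 0x59799309CBCF.
0x59799309CBCF = 98378692807631.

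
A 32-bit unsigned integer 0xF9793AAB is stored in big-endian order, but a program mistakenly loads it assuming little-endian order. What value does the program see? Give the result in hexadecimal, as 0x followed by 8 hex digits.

0xAB3A79F9

Stored big-endian, the bytes at ascending addresses are F9 79 3A AB.
Read back as little-endian, the first byte is least significant, giving 0xAB3A79F9.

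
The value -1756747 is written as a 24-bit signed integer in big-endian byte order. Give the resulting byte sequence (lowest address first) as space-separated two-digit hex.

Two's complement of -1756747 in 24 bits: 1756747 = 0x1ACE4B; invert → 0xE531B4; add 1 → 0xE531B5.
Split into bytes (most-significant first): E5 31 B5.
Big-endian: lowest address holds the most-significant byte.
So the memory order matches the most-significant-first order: E5 31 B5.

E5 31 B5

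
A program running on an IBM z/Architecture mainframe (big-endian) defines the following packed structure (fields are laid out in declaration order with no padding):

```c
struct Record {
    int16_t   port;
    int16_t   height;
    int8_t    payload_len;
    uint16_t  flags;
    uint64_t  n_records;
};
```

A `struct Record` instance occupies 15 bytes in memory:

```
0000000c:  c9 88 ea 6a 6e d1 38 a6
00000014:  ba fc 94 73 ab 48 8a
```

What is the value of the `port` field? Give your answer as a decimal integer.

`port` is the first field, at byte offset 0, occupying 2 bytes.
Bytes at offsets 0..1: C9 88.
Big-endian: lowest address holds the most-significant byte.
The bytes are already most-significant first: 0xC988.
Top bit is set, so as a signed 16-bit value this is 0xC988 − 2^16 = -13944.

-13944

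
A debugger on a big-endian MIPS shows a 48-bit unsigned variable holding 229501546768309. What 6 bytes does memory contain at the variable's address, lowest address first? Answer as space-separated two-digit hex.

229501546768309 in hexadecimal, padded to 48 bits, is 0xD0BAFE2BA7B5.
Split into bytes (most-significant first): D0 BA FE 2B A7 B5.
Big-endian: lowest address holds the most-significant byte.
So the memory order matches the most-significant-first order: D0 BA FE 2B A7 B5.

D0 BA FE 2B A7 B5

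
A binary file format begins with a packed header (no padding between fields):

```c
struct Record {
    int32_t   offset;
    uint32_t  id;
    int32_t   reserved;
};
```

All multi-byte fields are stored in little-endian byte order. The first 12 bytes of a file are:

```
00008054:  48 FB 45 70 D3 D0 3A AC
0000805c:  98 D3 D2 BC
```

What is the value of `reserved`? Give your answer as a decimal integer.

`reserved` follows `offset` (4 B), `id` (4 B), so it starts at offset 4 + 4 = 8 and occupies 4 bytes.
Bytes at offsets 8..11: 98 D3 D2 BC.
Little-endian stores the least-significant byte at the lowest address.
Reassemble most-significant byte first: BC D2 D3 98 → 0xBCD2D398.
Top bit is set, so as a signed 32-bit value this is 0xBCD2D398 − 2^32 = -1127033960.

-1127033960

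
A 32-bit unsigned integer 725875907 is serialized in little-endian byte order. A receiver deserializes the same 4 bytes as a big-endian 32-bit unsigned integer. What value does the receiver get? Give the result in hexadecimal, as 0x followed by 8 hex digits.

0xC3FC432B

725875907 in 32-bit hexadecimal is 0x2B43FCC3.
Stored little-endian, the bytes at ascending addresses are C3 FC 43 2B.
Read back as big-endian, the last byte is least significant, giving 0xC3FC432B.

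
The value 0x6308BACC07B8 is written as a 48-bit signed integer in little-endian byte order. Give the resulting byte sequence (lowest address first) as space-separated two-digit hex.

Split into bytes (most-significant first): 63 08 BA CC 07 B8.
Little-endian: lowest address holds the least-significant byte.
So at ascending addresses the bytes are B8 07 CC BA 08 63.

B8 07 CC BA 08 63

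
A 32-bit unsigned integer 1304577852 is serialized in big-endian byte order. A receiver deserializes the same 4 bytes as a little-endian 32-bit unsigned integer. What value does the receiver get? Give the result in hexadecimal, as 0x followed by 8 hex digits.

1304577852 in 32-bit hexadecimal is 0x4DC2473C.
Stored big-endian, the bytes at ascending addresses are 4D C2 47 3C.
Read back as little-endian, the first byte is least significant, giving 0x3C47C24D.

0x3C47C24D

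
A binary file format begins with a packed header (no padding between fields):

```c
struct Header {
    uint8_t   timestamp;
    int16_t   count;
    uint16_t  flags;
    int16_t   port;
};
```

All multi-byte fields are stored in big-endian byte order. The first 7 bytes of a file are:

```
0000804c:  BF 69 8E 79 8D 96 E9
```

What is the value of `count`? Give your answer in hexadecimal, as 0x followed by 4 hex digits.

`count` follows `timestamp` (1 byte), so it starts at byte offset 1 and occupies 2 bytes.
Bytes at offsets 1..2: 69 8E.
Big-endian stores the most-significant byte at the lowest address.
The bytes are already most-significant first: 0x698E.

0x698E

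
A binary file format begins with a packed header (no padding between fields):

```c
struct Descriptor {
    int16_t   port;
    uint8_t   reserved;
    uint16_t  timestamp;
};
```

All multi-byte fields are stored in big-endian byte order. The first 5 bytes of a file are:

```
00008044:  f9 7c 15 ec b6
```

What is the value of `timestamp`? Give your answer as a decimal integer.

60598

`timestamp` follows `port` (2 B), `reserved` (1 B), so it starts at offset 2 + 1 = 3 and occupies 2 bytes.
Bytes at offsets 3..4: EC B6.
Big-endian: lowest address holds the most-significant byte.
The bytes are already most-significant first: 0xECB6.
0xECB6 = 60598.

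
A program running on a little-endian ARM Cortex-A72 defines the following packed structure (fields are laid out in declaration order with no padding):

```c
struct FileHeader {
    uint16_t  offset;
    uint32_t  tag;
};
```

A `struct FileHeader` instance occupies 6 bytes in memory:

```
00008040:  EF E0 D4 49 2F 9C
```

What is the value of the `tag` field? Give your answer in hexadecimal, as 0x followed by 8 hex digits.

`tag` follows `offset` (2 bytes), so it starts at byte offset 2 and occupies 4 bytes.
Bytes at offsets 2..5: D4 49 2F 9C.
Little-endian: lowest address holds the least-significant byte.
Reassemble most-significant byte first: 9C 2F 49 D4 → 0x9C2F49D4.

0x9C2F49D4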